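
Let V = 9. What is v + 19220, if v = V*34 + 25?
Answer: 19551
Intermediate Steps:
v = 331 (v = 9*34 + 25 = 306 + 25 = 331)
v + 19220 = 331 + 19220 = 19551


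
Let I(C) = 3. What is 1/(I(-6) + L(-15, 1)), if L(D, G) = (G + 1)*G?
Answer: ⅕ ≈ 0.20000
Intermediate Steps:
L(D, G) = G*(1 + G) (L(D, G) = (1 + G)*G = G*(1 + G))
1/(I(-6) + L(-15, 1)) = 1/(3 + 1*(1 + 1)) = 1/(3 + 1*2) = 1/(3 + 2) = 1/5 = ⅕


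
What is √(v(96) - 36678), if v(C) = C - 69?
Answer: I*√36651 ≈ 191.44*I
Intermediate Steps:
v(C) = -69 + C
√(v(96) - 36678) = √((-69 + 96) - 36678) = √(27 - 36678) = √(-36651) = I*√36651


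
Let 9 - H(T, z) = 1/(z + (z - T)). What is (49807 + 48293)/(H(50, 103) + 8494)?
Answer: 15303600/1326467 ≈ 11.537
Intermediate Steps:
H(T, z) = 9 - 1/(-T + 2*z) (H(T, z) = 9 - 1/(z + (z - T)) = 9 - 1/(-T + 2*z))
(49807 + 48293)/(H(50, 103) + 8494) = (49807 + 48293)/((1 - 18*103 + 9*50)/(50 - 2*103) + 8494) = 98100/((1 - 1854 + 450)/(50 - 206) + 8494) = 98100/(-1403/(-156) + 8494) = 98100/(-1/156*(-1403) + 8494) = 98100/(1403/156 + 8494) = 98100/(1326467/156) = 98100*(156/1326467) = 15303600/1326467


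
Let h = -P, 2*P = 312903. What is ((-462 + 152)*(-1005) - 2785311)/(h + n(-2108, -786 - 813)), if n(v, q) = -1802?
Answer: 4947522/316507 ≈ 15.632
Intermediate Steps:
P = 312903/2 (P = (1/2)*312903 = 312903/2 ≈ 1.5645e+5)
h = -312903/2 (h = -1*312903/2 = -312903/2 ≈ -1.5645e+5)
((-462 + 152)*(-1005) - 2785311)/(h + n(-2108, -786 - 813)) = ((-462 + 152)*(-1005) - 2785311)/(-312903/2 - 1802) = (-310*(-1005) - 2785311)/(-316507/2) = (311550 - 2785311)*(-2/316507) = -2473761*(-2/316507) = 4947522/316507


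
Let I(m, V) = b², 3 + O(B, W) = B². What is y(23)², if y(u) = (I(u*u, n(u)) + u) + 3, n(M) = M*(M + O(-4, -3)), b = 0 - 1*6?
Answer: 3844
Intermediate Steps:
O(B, W) = -3 + B²
b = -6 (b = 0 - 6 = -6)
n(M) = M*(13 + M) (n(M) = M*(M + (-3 + (-4)²)) = M*(M + (-3 + 16)) = M*(M + 13) = M*(13 + M))
I(m, V) = 36 (I(m, V) = (-6)² = 36)
y(u) = 39 + u (y(u) = (36 + u) + 3 = 39 + u)
y(23)² = (39 + 23)² = 62² = 3844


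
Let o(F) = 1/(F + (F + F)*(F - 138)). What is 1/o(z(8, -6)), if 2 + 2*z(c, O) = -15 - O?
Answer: 1573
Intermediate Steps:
z(c, O) = -17/2 - O/2 (z(c, O) = -1 + (-15 - O)/2 = -1 + (-15/2 - O/2) = -17/2 - O/2)
o(F) = 1/(F + 2*F*(-138 + F)) (o(F) = 1/(F + (2*F)*(-138 + F)) = 1/(F + 2*F*(-138 + F)))
1/o(z(8, -6)) = 1/(1/((-17/2 - 1/2*(-6))*(-275 + 2*(-17/2 - 1/2*(-6))))) = 1/(1/((-17/2 + 3)*(-275 + 2*(-17/2 + 3)))) = 1/(1/((-11/2)*(-275 + 2*(-11/2)))) = 1/(-2/(11*(-275 - 11))) = 1/(-2/11/(-286)) = 1/(-2/11*(-1/286)) = 1/(1/1573) = 1573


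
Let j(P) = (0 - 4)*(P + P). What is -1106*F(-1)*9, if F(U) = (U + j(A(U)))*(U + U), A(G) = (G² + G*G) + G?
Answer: -179172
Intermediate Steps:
A(G) = G + 2*G² (A(G) = (G² + G²) + G = 2*G² + G = G + 2*G²)
j(P) = -8*P
F(U) = 2*U*(U - 8*U*(1 + 2*U)) (F(U) = (U - 8*U*(1 + 2*U))*(U + U) = (U - 8*U*(1 + 2*U))*(2*U) = 2*U*(U - 8*U*(1 + 2*U)))
-1106*F(-1)*9 = -1106*(-1)²*(-14 - 32*(-1))*9 = -1106*1*(-14 + 32)*9 = -1106*1*18*9 = -19908*9 = -1106*162 = -179172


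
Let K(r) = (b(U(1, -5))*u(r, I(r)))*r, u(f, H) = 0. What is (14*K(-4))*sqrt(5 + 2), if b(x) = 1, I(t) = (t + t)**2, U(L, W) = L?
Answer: 0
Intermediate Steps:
I(t) = 4*t**2 (I(t) = (2*t)**2 = 4*t**2)
K(r) = 0 (K(r) = (1*0)*r = 0*r = 0)
(14*K(-4))*sqrt(5 + 2) = (14*0)*sqrt(5 + 2) = 0*sqrt(7) = 0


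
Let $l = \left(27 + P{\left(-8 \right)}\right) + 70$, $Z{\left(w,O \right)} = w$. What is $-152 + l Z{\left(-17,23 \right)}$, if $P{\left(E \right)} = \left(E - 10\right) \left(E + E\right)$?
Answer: $-6697$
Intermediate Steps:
$P{\left(E \right)} = 2 E \left(-10 + E\right)$ ($P{\left(E \right)} = \left(-10 + E\right) 2 E = 2 E \left(-10 + E\right)$)
$l = 385$ ($l = \left(27 + 2 \left(-8\right) \left(-10 - 8\right)\right) + 70 = \left(27 + 2 \left(-8\right) \left(-18\right)\right) + 70 = \left(27 + 288\right) + 70 = 315 + 70 = 385$)
$-152 + l Z{\left(-17,23 \right)} = -152 + 385 \left(-17\right) = -152 - 6545 = -6697$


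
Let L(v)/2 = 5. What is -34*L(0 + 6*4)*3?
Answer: -1020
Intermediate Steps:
L(v) = 10 (L(v) = 2*5 = 10)
-34*L(0 + 6*4)*3 = -34*10*3 = -340*3 = -1020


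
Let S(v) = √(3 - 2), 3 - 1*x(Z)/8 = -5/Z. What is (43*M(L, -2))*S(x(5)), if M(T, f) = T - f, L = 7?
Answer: 387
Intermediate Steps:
x(Z) = 24 + 40/Z (x(Z) = 24 - (-40)/Z = 24 + 40/Z)
S(v) = 1 (S(v) = √1 = 1)
(43*M(L, -2))*S(x(5)) = (43*(7 - 1*(-2)))*1 = (43*(7 + 2))*1 = (43*9)*1 = 387*1 = 387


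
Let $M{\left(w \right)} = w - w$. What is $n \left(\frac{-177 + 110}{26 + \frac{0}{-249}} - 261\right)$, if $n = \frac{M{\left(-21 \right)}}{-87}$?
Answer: $0$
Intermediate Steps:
$M{\left(w \right)} = 0$
$n = 0$ ($n = \frac{0}{-87} = 0 \left(- \frac{1}{87}\right) = 0$)
$n \left(\frac{-177 + 110}{26 + \frac{0}{-249}} - 261\right) = 0 \left(\frac{-177 + 110}{26 + \frac{0}{-249}} - 261\right) = 0 \left(- \frac{67}{26 + 0 \left(- \frac{1}{249}\right)} - 261\right) = 0 \left(- \frac{67}{26 + 0} - 261\right) = 0 \left(- \frac{67}{26} - 261\right) = 0 \left(- \frac{6853}{26}\right) = 0$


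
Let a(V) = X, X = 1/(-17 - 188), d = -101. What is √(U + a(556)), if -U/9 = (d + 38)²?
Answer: I*√1501175230/205 ≈ 189.0*I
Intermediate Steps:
U = -35721 (U = -9*(-101 + 38)² = -9*(-63)² = -9*3969 = -35721)
X = -1/205 (X = 1/(-205) = -1/205 ≈ -0.0048781)
a(V) = -1/205
√(U + a(556)) = √(-35721 - 1/205) = √(-7322806/205) = I*√1501175230/205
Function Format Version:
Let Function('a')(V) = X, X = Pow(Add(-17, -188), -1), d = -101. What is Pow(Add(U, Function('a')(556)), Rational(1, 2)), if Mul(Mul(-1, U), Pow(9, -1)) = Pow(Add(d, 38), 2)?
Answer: Mul(Rational(1, 205), I, Pow(1501175230, Rational(1, 2))) ≈ Mul(189.00, I)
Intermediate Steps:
U = -35721 (U = Mul(-9, Pow(Add(-101, 38), 2)) = Mul(-9, Pow(-63, 2)) = Mul(-9, 3969) = -35721)
X = Rational(-1, 205) (X = Pow(-205, -1) = Rational(-1, 205) ≈ -0.0048781)
Function('a')(V) = Rational(-1, 205)
Pow(Add(U, Function('a')(556)), Rational(1, 2)) = Pow(Add(-35721, Rational(-1, 205)), Rational(1, 2)) = Pow(Rational(-7322806, 205), Rational(1, 2)) = Mul(Rational(1, 205), I, Pow(1501175230, Rational(1, 2)))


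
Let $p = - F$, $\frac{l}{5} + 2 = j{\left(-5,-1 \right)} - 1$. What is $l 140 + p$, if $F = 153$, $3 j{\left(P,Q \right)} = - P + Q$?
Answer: $- \frac{3959}{3} \approx -1319.7$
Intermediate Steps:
$j{\left(P,Q \right)} = - \frac{P}{3} + \frac{Q}{3}$ ($j{\left(P,Q \right)} = \frac{- P + Q}{3} = \frac{Q - P}{3} = - \frac{P}{3} + \frac{Q}{3}$)
$l = - \frac{25}{3}$ ($l = -10 + 5 \left(\left(\left(- \frac{1}{3}\right) \left(-5\right) + \frac{1}{3} \left(-1\right)\right) - 1\right) = -10 + 5 \left(\left(\frac{5}{3} - \frac{1}{3}\right) - 1\right) = -10 + 5 \left(\frac{4}{3} - 1\right) = -10 + 5 \cdot \frac{1}{3} = -10 + \frac{5}{3} = - \frac{25}{3} \approx -8.3333$)
$p = -153$ ($p = \left(-1\right) 153 = -153$)
$l 140 + p = \left(- \frac{25}{3}\right) 140 - 153 = - \frac{3500}{3} - 153 = - \frac{3959}{3}$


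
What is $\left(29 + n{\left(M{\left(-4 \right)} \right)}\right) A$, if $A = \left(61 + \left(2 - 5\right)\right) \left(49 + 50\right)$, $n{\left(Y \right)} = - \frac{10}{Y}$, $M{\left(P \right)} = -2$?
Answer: $195228$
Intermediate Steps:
$A = 5742$ ($A = \left(61 + \left(2 - 5\right)\right) 99 = \left(61 - 3\right) 99 = 58 \cdot 99 = 5742$)
$\left(29 + n{\left(M{\left(-4 \right)} \right)}\right) A = \left(29 - \frac{10}{-2}\right) 5742 = \left(29 - -5\right) 5742 = \left(29 + 5\right) 5742 = 34 \cdot 5742 = 195228$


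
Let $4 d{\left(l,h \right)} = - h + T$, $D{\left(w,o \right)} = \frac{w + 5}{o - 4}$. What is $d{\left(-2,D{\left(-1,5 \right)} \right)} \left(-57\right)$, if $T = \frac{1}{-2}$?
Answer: $\frac{513}{8} \approx 64.125$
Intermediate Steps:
$T = - \frac{1}{2} \approx -0.5$
$D{\left(w,o \right)} = \frac{5 + w}{-4 + o}$
$d{\left(l,h \right)} = - \frac{1}{8} - \frac{h}{4}$ ($d{\left(l,h \right)} = \frac{- h - \frac{1}{2}}{4} = \frac{- \frac{1}{2} - h}{4} = - \frac{1}{8} - \frac{h}{4}$)
$d{\left(-2,D{\left(-1,5 \right)} \right)} \left(-57\right) = \left(- \frac{1}{8} - \frac{\frac{1}{-4 + 5} \left(5 - 1\right)}{4}\right) \left(-57\right) = \left(- \frac{1}{8} - \frac{1^{-1} \cdot 4}{4}\right) \left(-57\right) = \left(- \frac{1}{8} - \frac{1 \cdot 4}{4}\right) \left(-57\right) = \left(- \frac{1}{8} - 1\right) \left(-57\right) = \left(- \frac{9}{8}\right) \left(-57\right) = \frac{513}{8}$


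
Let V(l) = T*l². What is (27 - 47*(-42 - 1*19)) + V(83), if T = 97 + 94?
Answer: 1318693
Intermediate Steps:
T = 191
V(l) = 191*l²
(27 - 47*(-42 - 1*19)) + V(83) = (27 - 47*(-42 - 1*19)) + 191*83² = (27 - 47*(-42 - 19)) + 191*6889 = (27 - 47*(-61)) + 1315799 = (27 + 2867) + 1315799 = 2894 + 1315799 = 1318693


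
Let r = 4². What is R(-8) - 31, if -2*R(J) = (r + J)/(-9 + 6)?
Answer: -89/3 ≈ -29.667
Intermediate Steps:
r = 16
R(J) = 8/3 + J/6 (R(J) = -(16 + J)/(2*(-9 + 6)) = -(16 + J)/(2*(-3)) = -(16 + J)*(-1)/(2*3) = -(-16/3 - J/3)/2 = 8/3 + J/6)
R(-8) - 31 = (8/3 + (⅙)*(-8)) - 31 = (8/3 - 4/3) - 31 = 4/3 - 31 = -89/3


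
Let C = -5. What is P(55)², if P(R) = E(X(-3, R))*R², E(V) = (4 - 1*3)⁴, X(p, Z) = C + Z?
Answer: 9150625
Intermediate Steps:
X(p, Z) = -5 + Z
E(V) = 1 (E(V) = (4 - 3)⁴ = 1⁴ = 1)
P(R) = R² (P(R) = 1*R² = R²)
P(55)² = (55²)² = 3025² = 9150625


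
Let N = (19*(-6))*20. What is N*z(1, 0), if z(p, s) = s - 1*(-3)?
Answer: -6840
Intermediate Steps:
N = -2280 (N = -114*20 = -2280)
z(p, s) = 3 + s (z(p, s) = s + 3 = 3 + s)
N*z(1, 0) = -2280*(3 + 0) = -2280*3 = -6840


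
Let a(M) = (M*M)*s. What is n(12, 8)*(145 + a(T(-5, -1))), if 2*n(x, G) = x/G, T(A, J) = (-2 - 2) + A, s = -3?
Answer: -147/2 ≈ -73.500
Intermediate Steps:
T(A, J) = -4 + A
n(x, G) = x/(2*G) (n(x, G) = (x/G)/2 = x/(2*G))
a(M) = -3*M² (a(M) = (M*M)*(-3) = M²*(-3) = -3*M²)
n(12, 8)*(145 + a(T(-5, -1))) = ((½)*12/8)*(145 - 3*(-4 - 5)²) = ((½)*12*(⅛))*(145 - 3*(-9)²) = 3*(145 - 3*81)/4 = 3*(145 - 243)/4 = (¾)*(-98) = -147/2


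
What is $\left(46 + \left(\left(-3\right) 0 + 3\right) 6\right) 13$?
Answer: $832$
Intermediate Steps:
$\left(46 + \left(\left(-3\right) 0 + 3\right) 6\right) 13 = \left(46 + \left(0 + 3\right) 6\right) 13 = \left(46 + 3 \cdot 6\right) 13 = \left(46 + 18\right) 13 = 64 \cdot 13 = 832$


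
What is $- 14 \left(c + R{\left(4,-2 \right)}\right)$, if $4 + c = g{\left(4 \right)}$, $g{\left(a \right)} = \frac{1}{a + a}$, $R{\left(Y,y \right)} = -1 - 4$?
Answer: $\frac{497}{4} \approx 124.25$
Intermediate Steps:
$R{\left(Y,y \right)} = -5$
$g{\left(a \right)} = \frac{1}{2 a}$
$c = - \frac{31}{8}$ ($c = -4 + \frac{1}{2 \cdot 4} = -4 + \frac{1}{2} \cdot \frac{1}{4} = -4 + \frac{1}{8} = - \frac{31}{8} \approx -3.875$)
$- 14 \left(c + R{\left(4,-2 \right)}\right) = - 14 \left(- \frac{31}{8} - 5\right) = \left(-14\right) \left(- \frac{71}{8}\right) = \frac{497}{4}$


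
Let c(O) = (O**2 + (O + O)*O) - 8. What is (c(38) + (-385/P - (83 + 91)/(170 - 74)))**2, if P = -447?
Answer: 955950241218025/51151104 ≈ 1.8689e+7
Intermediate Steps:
c(O) = -8 + 3*O**2 (c(O) = (O**2 + (2*O)*O) - 8 = (O**2 + 2*O**2) - 8 = 3*O**2 - 8 = -8 + 3*O**2)
(c(38) + (-385/P - (83 + 91)/(170 - 74)))**2 = ((-8 + 3*38**2) + (-385/(-447) - (83 + 91)/(170 - 74)))**2 = ((-8 + 3*1444) + (-385*(-1/447) - 174/96))**2 = ((-8 + 4332) + (385/447 - 174/96))**2 = (4324 + (385/447 - 1*29/16))**2 = (4324 + (385/447 - 29/16))**2 = (4324 - 6803/7152)**2 = (30918445/7152)**2 = 955950241218025/51151104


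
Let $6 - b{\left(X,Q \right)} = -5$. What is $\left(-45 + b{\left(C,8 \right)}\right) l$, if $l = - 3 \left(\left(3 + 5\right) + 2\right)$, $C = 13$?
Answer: $1020$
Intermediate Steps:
$b{\left(X,Q \right)} = 11$ ($b{\left(X,Q \right)} = 6 - -5 = 6 + 5 = 11$)
$l = -30$ ($l = - 3 \left(8 + 2\right) = \left(-3\right) 10 = -30$)
$\left(-45 + b{\left(C,8 \right)}\right) l = \left(-45 + 11\right) \left(-30\right) = \left(-34\right) \left(-30\right) = 1020$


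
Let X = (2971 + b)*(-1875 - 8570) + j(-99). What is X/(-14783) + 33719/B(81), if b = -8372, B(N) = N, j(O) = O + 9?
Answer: -4071013778/1197423 ≈ -3399.8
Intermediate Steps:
j(O) = 9 + O
X = 56413355 (X = (2971 - 8372)*(-1875 - 8570) + (9 - 99) = -5401*(-10445) - 90 = 56413445 - 90 = 56413355)
X/(-14783) + 33719/B(81) = 56413355/(-14783) + 33719/81 = 56413355*(-1/14783) + 33719*(1/81) = -56413355/14783 + 33719/81 = -4071013778/1197423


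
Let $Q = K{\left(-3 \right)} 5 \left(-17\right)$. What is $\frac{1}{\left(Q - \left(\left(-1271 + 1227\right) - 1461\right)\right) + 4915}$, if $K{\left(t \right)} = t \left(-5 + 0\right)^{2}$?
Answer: $\frac{1}{12795} \approx 7.8156 \cdot 10^{-5}$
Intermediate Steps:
$K{\left(t \right)} = 25 t$ ($K{\left(t \right)} = t \left(-5\right)^{2} = t 25 = 25 t$)
$Q = 6375$ ($Q = 25 \left(-3\right) 5 \left(-17\right) = \left(-75\right) 5 \left(-17\right) = \left(-375\right) \left(-17\right) = 6375$)
$\frac{1}{\left(Q - \left(\left(-1271 + 1227\right) - 1461\right)\right) + 4915} = \frac{1}{\left(6375 - \left(\left(-1271 + 1227\right) - 1461\right)\right) + 4915} = \frac{1}{\left(6375 - \left(-44 - 1461\right)\right) + 4915} = \frac{1}{\left(6375 - -1505\right) + 4915} = \frac{1}{\left(6375 + 1505\right) + 4915} = \frac{1}{7880 + 4915} = \frac{1}{12795}$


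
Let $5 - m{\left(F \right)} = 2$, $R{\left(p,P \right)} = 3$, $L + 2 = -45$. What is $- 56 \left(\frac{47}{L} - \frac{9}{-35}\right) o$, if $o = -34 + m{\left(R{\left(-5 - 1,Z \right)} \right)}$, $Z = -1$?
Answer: $- \frac{6448}{5} \approx -1289.6$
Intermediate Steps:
$L = -47$ ($L = -2 - 45 = -47$)
$m{\left(F \right)} = 3$ ($m{\left(F \right)} = 5 - 2 = 3$)
$o = -31$ ($o = -34 + 3 = -31$)
$- 56 \left(\frac{47}{L} - \frac{9}{-35}\right) o = - 56 \left(\frac{47}{-47} - \frac{9}{-35}\right) \left(-31\right) = - 56 \left(47 \left(- \frac{1}{47}\right) - - \frac{9}{35}\right) \left(-31\right) = - 56 \left(-1 + \frac{9}{35}\right) \left(-31\right) = \left(-56\right) \left(- \frac{26}{35}\right) \left(-31\right) = \frac{208}{5} \left(-31\right) = - \frac{6448}{5}$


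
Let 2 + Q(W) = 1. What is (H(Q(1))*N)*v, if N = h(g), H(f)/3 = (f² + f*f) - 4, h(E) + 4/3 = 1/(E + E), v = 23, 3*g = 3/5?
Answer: -161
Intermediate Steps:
g = ⅕ (g = (3/5)/3 = (3*(⅕))/3 = (⅓)*(⅗) = ⅕ ≈ 0.20000)
Q(W) = -1 (Q(W) = -2 + 1 = -1)
h(E) = -4/3 + 1/(2*E) (h(E) = -4/3 + 1/(E + E) = -4/3 + 1/(2*E))
H(f) = -12 + 6*f² (H(f) = 3*((f² + f*f) - 4) = 3*((f² + f²) - 4) = 3*(2*f² - 4) = 3*(-4 + 2*f²) = -12 + 6*f²)
N = 7/6 (N = (3 - 8*⅕)/(6*(⅕)) = (⅙)*5*(3 - 8/5) = (⅙)*5*(7/5) = 7/6 ≈ 1.1667)
(H(Q(1))*N)*v = ((-12 + 6*(-1)²)*(7/6))*23 = ((-12 + 6*1)*(7/6))*23 = ((-12 + 6)*(7/6))*23 = -6*7/6*23 = -7*23 = -161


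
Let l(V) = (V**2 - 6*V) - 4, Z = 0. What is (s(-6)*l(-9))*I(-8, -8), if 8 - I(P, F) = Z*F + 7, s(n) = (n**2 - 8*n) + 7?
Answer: 11921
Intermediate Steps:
s(n) = 7 + n**2 - 8*n
I(P, F) = 1 (I(P, F) = 8 - (0*F + 7) = 8 - (0 + 7) = 8 - 1*7 = 8 - 7 = 1)
l(V) = -4 + V**2 - 6*V
(s(-6)*l(-9))*I(-8, -8) = ((7 + (-6)**2 - 8*(-6))*(-4 + (-9)**2 - 6*(-9)))*1 = ((7 + 36 + 48)*(-4 + 81 + 54))*1 = (91*131)*1 = 11921*1 = 11921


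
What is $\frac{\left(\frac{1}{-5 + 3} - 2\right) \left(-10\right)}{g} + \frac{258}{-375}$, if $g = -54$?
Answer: $- \frac{7769}{6750} \approx -1.151$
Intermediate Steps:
$\frac{\left(\frac{1}{-5 + 3} - 2\right) \left(-10\right)}{g} + \frac{258}{-375} = \frac{\left(\frac{1}{-5 + 3} - 2\right) \left(-10\right)}{-54} + \frac{258}{-375} = \left(\frac{1}{-2} - 2\right) \left(-10\right) \left(- \frac{1}{54}\right) + 258 \left(- \frac{1}{375}\right) = \left(- \frac{1}{2} - 2\right) \left(-10\right) \left(- \frac{1}{54}\right) - \frac{86}{125} = \left(- \frac{5}{2}\right) \left(-10\right) \left(- \frac{1}{54}\right) - \frac{86}{125} = 25 \left(- \frac{1}{54}\right) - \frac{86}{125} = - \frac{25}{54} - \frac{86}{125} = - \frac{7769}{6750}$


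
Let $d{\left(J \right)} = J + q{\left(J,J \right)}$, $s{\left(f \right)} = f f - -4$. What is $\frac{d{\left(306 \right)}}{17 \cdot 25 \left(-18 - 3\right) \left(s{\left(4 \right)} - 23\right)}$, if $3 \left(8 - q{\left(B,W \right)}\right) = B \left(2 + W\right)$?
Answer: $- \frac{31102}{26775} \approx -1.1616$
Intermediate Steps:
$s{\left(f \right)} = 4 + f^{2}$ ($s{\left(f \right)} = f^{2} + 4 = 4 + f^{2}$)
$q{\left(B,W \right)} = 8 - \frac{B \left(2 + W\right)}{3}$
$d{\left(J \right)} = 8 - \frac{J^{2}}{3} + \frac{J}{3}$ ($d{\left(J \right)} = J - \left(-8 + \frac{2 J}{3} + \frac{J J}{3}\right) = J - \left(-8 + \frac{J^{2}}{3} + \frac{2 J}{3}\right) = 8 - \frac{J^{2}}{3} + \frac{J}{3}$)
$\frac{d{\left(306 \right)}}{17 \cdot 25 \left(-18 - 3\right) \left(s{\left(4 \right)} - 23\right)} = \frac{8 - \frac{306^{2}}{3} + \frac{1}{3} \cdot 306}{17 \cdot 25 \left(-18 - 3\right) \left(\left(4 + 4^{2}\right) - 23\right)} = \frac{8 - 31212 + 102}{425 \left(- 21 \left(\left(4 + 16\right) - 23\right)\right)} = \frac{8 - 31212 + 102}{425 \left(- 21 \left(20 - 23\right)\right)} = - \frac{31102}{425 \left(\left(-21\right) \left(-3\right)\right)} = - \frac{31102}{425 \cdot 63} = - \frac{31102}{26775}$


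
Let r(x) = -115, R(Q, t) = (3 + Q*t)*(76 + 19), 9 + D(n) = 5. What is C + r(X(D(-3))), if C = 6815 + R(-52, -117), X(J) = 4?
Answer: 584965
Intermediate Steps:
D(n) = -4 (D(n) = -9 + 5 = -4)
R(Q, t) = 285 + 95*Q*t (R(Q, t) = (3 + Q*t)*95 = 285 + 95*Q*t)
C = 585080 (C = 6815 + (285 + 95*(-52)*(-117)) = 6815 + (285 + 577980) = 6815 + 578265 = 585080)
C + r(X(D(-3))) = 585080 - 115 = 584965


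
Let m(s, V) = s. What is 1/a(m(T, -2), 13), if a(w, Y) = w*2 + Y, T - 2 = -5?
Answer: 1/7 ≈ 0.14286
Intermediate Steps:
T = -3 (T = 2 - 5 = -3)
a(w, Y) = Y + 2*w (a(w, Y) = 2*w + Y = Y + 2*w)
1/a(m(T, -2), 13) = 1/(13 + 2*(-3)) = 1/(13 - 6) = 1/7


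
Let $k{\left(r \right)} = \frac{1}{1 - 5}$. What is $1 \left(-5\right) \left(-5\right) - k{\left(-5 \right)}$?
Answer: $\frac{101}{4} \approx 25.25$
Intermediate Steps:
$k{\left(r \right)} = - \frac{1}{4}$ ($k{\left(r \right)} = \frac{1}{-4} = - \frac{1}{4}$)
$1 \left(-5\right) \left(-5\right) - k{\left(-5 \right)} = 1 \left(-5\right) \left(-5\right) - - \frac{1}{4} = \left(-5\right) \left(-5\right) + \frac{1}{4} = 25 + \frac{1}{4} = \frac{101}{4}$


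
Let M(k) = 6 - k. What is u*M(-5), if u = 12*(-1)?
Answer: -132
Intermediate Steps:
u = -12
u*M(-5) = -12*(6 - 1*(-5)) = -12*(6 + 5) = -12*11 = -132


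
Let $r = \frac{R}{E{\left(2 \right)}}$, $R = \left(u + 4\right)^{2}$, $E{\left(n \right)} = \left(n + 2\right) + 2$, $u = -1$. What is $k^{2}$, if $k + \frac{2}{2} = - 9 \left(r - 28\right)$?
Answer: $\frac{225625}{4} \approx 56406.0$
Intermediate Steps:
$E{\left(n \right)} = 4 + n$ ($E{\left(n \right)} = \left(2 + n\right) + 2 = 4 + n$)
$R = 9$ ($R = \left(-1 + 4\right)^{2} = 3^{2} = 9$)
$r = \frac{3}{2}$ ($r = \frac{9}{4 + 2} = \frac{9}{6} = 9 \cdot \frac{1}{6} = \frac{3}{2} \approx 1.5$)
$k = \frac{475}{2}$ ($k = -1 - 9 \left(\frac{3}{2} - 28\right) = -1 - - \frac{477}{2} = -1 + \frac{477}{2} = \frac{475}{2} \approx 237.5$)
$k^{2} = \left(\frac{475}{2}\right)^{2} = \frac{225625}{4}$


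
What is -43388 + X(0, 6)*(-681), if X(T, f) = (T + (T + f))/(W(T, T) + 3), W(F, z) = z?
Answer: -44750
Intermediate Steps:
X(T, f) = (f + 2*T)/(3 + T) (X(T, f) = (T + (T + f))/(T + 3) = (f + 2*T)/(3 + T))
-43388 + X(0, 6)*(-681) = -43388 + ((6 + 2*0)/(3 + 0))*(-681) = -43388 + ((6 + 0)/3)*(-681) = -43388 + ((1/3)*6)*(-681) = -43388 + 2*(-681) = -43388 - 1362 = -44750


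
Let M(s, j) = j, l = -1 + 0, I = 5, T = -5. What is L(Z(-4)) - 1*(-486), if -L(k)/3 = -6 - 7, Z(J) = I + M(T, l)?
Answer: 525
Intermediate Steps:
l = -1
Z(J) = 4 (Z(J) = 5 - 1 = 4)
L(k) = 39 (L(k) = -3*(-6 - 7) = -3*(-13) = 39)
L(Z(-4)) - 1*(-486) = 39 - 1*(-486) = 39 + 486 = 525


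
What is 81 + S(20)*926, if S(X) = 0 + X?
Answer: 18601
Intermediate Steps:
S(X) = X
81 + S(20)*926 = 81 + 20*926 = 81 + 18520 = 18601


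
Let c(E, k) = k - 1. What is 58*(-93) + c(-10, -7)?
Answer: -5402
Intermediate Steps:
c(E, k) = -1 + k
58*(-93) + c(-10, -7) = 58*(-93) + (-1 - 7) = -5394 - 8 = -5402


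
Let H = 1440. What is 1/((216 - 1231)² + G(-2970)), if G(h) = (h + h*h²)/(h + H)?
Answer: 17/308603558 ≈ 5.5087e-8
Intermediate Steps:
G(h) = (h + h³)/(1440 + h) (G(h) = (h + h*h²)/(h + 1440) = (h + h³)/(1440 + h))
1/((216 - 1231)² + G(-2970)) = 1/((216 - 1231)² + (-2970 + (-2970)³)/(1440 - 2970)) = 1/((-1015)² + (-2970 - 26198073000)/(-1530)) = 1/(1030225 - 1/1530*(-26198075970)) = 1/(1030225 + 291089733/17) = 1/(308603558/17) = 17/308603558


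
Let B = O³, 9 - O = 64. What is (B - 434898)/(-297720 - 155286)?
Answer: 601273/453006 ≈ 1.3273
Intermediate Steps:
O = -55 (O = 9 - 1*64 = 9 - 64 = -55)
B = -166375 (B = (-55)³ = -166375)
(B - 434898)/(-297720 - 155286) = (-166375 - 434898)/(-297720 - 155286) = -601273/(-453006) = -601273*(-1/453006) = 601273/453006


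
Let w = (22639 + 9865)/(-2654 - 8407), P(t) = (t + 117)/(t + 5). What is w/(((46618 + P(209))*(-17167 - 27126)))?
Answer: 3477928/2443886854812297 ≈ 1.4231e-9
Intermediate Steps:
P(t) = (117 + t)/(5 + t)
w = -32504/11061 (w = 32504/(-11061) = 32504*(-1/11061) = -32504/11061 ≈ -2.9386)
w/(((46618 + P(209))*(-17167 - 27126))) = -32504*1/((-17167 - 27126)*(46618 + (117 + 209)/(5 + 209)))/11061 = -32504*(-1/(44293*(46618 + 326/214)))/11061 = -32504*(-1/(44293*(46618 + (1/214)*326)))/11061 = -32504*(-1/(44293*(46618 + 163/107)))/11061 = -32504/(11061*((4988289/107)*(-44293))) = -32504/(11061*(-220946284677/107)) = -32504/11061*(-107/220946284677) = 3477928/2443886854812297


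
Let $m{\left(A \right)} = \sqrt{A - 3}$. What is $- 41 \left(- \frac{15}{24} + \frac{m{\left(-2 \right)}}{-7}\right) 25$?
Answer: $\frac{5125}{8} + \frac{1025 i \sqrt{5}}{7} \approx 640.63 + 327.42 i$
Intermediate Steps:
$m{\left(A \right)} = \sqrt{-3 + A}$
$- 41 \left(- \frac{15}{24} + \frac{m{\left(-2 \right)}}{-7}\right) 25 = - 41 \left(- \frac{15}{24} + \frac{\sqrt{-3 - 2}}{-7}\right) 25 = - 41 \left(\left(-15\right) \frac{1}{24} + \sqrt{-5} \left(- \frac{1}{7}\right)\right) 25 = - 41 \left(- \frac{5}{8} + i \sqrt{5} \left(- \frac{1}{7}\right)\right) 25 = - 41 \left(- \frac{5}{8} - \frac{i \sqrt{5}}{7}\right) 25 = \left(\frac{205}{8} + \frac{41 i \sqrt{5}}{7}\right) 25 = \frac{5125}{8} + \frac{1025 i \sqrt{5}}{7}$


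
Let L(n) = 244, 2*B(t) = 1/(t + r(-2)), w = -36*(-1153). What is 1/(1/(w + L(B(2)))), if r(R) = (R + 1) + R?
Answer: 41752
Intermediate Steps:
r(R) = 1 + 2*R (r(R) = (1 + R) + R = 1 + 2*R)
w = 41508
B(t) = 1/(2*(-3 + t)) (B(t) = 1/(2*(t + (1 + 2*(-2)))) = 1/(2*(t + (1 - 4))) = 1/(2*(t - 3)) = 1/(2*(-3 + t)))
1/(1/(w + L(B(2)))) = 1/(1/(41508 + 244)) = 1/(1/41752) = 41752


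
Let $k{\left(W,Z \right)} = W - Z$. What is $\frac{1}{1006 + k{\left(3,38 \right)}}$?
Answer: $\frac{1}{971} \approx 0.0010299$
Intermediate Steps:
$\frac{1}{1006 + k{\left(3,38 \right)}} = \frac{1}{1006 + \left(3 - 38\right)} = \frac{1}{1006 - 35} = \frac{1}{971}$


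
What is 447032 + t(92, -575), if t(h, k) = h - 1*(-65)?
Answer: 447189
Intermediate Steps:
t(h, k) = 65 + h (t(h, k) = h + 65 = 65 + h)
447032 + t(92, -575) = 447032 + (65 + 92) = 447032 + 157 = 447189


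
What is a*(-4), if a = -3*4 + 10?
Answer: 8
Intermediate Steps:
a = -2 (a = -12 + 10 = -2)
a*(-4) = -2*(-4) = 8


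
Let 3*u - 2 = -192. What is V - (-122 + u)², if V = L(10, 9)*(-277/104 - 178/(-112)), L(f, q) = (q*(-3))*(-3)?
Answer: -112810543/3276 ≈ -34435.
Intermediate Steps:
u = -190/3 (u = ⅔ + (⅓)*(-192) = ⅔ - 64 = -190/3 ≈ -63.333)
L(f, q) = 9*q (L(f, q) = -3*q*(-3) = 9*q)
V = -31671/364 (V = (9*9)*(-277/104 - 178/(-112)) = 81*(-277*1/104 - 178*(-1/112)) = 81*(-277/104 + 89/56) = 81*(-391/364) = -31671/364 ≈ -87.008)
V - (-122 + u)² = -31671/364 - (-122 - 190/3)² = -31671/364 - (-556/3)² = -31671/364 - 1*309136/9 = -31671/364 - 309136/9 = -112810543/3276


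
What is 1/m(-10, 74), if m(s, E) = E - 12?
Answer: 1/62 ≈ 0.016129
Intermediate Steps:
m(s, E) = -12 + E
1/m(-10, 74) = 1/(-12 + 74) = 1/62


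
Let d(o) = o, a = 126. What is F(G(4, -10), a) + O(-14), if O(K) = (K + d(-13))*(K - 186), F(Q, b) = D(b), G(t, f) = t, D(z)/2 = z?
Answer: 5652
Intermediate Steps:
D(z) = 2*z
F(Q, b) = 2*b
O(K) = (-186 + K)*(-13 + K) (O(K) = (K - 13)*(K - 186) = (-13 + K)*(-186 + K) = (-186 + K)*(-13 + K))
F(G(4, -10), a) + O(-14) = 2*126 + (2418 + (-14)² - 199*(-14)) = 252 + (2418 + 196 + 2786) = 252 + 5400 = 5652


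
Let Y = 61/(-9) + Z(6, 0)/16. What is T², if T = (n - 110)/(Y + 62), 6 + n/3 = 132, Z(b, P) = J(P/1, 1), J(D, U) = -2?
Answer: 372335616/15737089 ≈ 23.660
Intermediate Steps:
Z(b, P) = -2
n = 378 (n = -18 + 3*132 = -18 + 396 = 378)
Y = -497/72 (Y = 61/(-9) - 2/16 = 61*(-⅑) - 2*1/16 = -61/9 - ⅛ = -497/72 ≈ -6.9028)
T = 19296/3967 (T = (378 - 110)/(-497/72 + 62) = 268/(3967/72) = 268*(72/3967) = 19296/3967 ≈ 4.8641)
T² = (19296/3967)² = 372335616/15737089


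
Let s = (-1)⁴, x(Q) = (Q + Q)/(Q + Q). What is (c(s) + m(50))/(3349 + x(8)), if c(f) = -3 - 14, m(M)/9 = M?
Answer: 433/3350 ≈ 0.12925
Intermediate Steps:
x(Q) = 1 (x(Q) = (2*Q)/((2*Q)) = (2*Q)*(1/(2*Q)) = 1)
m(M) = 9*M
s = 1
c(f) = -17
(c(s) + m(50))/(3349 + x(8)) = (-17 + 9*50)/(3349 + 1) = (-17 + 450)/3350 = 433*(1/3350) = 433/3350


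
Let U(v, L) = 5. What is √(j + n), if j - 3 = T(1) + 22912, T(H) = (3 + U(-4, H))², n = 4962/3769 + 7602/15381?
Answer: √8581125557791371711/19323663 ≈ 151.59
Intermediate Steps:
n = 34990820/19323663 (n = 4962*(1/3769) + 7602*(1/15381) = 4962/3769 + 2534/5127 = 34990820/19323663 ≈ 1.8108)
T(H) = 64 (T(H) = (3 + 5)² = 8² = 64)
j = 22979 (j = 3 + (64 + 22912) = 3 + 22976 = 22979)
√(j + n) = √(22979 + 34990820/19323663) = √(444073442897/19323663) = √8581125557791371711/19323663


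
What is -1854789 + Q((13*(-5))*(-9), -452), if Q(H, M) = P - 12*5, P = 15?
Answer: -1854834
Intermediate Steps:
Q(H, M) = -45 (Q(H, M) = 15 - 12*5 = 15 - 60 = -45)
-1854789 + Q((13*(-5))*(-9), -452) = -1854789 - 45 = -1854834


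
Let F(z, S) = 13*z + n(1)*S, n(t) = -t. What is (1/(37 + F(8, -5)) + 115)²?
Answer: 281937681/21316 ≈ 13227.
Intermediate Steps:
F(z, S) = -S + 13*z (F(z, S) = 13*z + (-1*1)*S = 13*z - S = -S + 13*z)
(1/(37 + F(8, -5)) + 115)² = (1/(37 + (-1*(-5) + 13*8)) + 115)² = (1/(37 + (5 + 104)) + 115)² = (1/(37 + 109) + 115)² = (1/146 + 115)² = (16791/146)² = 281937681/21316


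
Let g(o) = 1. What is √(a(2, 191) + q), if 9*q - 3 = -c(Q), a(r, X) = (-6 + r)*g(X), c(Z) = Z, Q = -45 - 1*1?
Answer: √13/3 ≈ 1.2019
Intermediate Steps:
Q = -46 (Q = -45 - 1 = -46)
a(r, X) = -6 + r (a(r, X) = (-6 + r)*1 = -6 + r)
q = 49/9 (q = ⅓ + (-1*(-46))/9 = ⅓ + (⅑)*46 = ⅓ + 46/9 = 49/9 ≈ 5.4444)
√(a(2, 191) + q) = √((-6 + 2) + 49/9) = √(-4 + 49/9) = √(13/9) = √13/3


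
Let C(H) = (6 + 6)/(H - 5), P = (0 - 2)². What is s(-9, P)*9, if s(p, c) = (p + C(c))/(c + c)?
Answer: -189/8 ≈ -23.625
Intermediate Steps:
P = 4 (P = (-2)² = 4)
C(H) = 12/(-5 + H)
s(p, c) = (p + 12/(-5 + c))/(2*c) (s(p, c) = (p + 12/(-5 + c))/(c + c) = (p + 12/(-5 + c))/((2*c)) = (p + 12/(-5 + c))*(1/(2*c)) = (p + 12/(-5 + c))/(2*c))
s(-9, P)*9 = ((½)*(12 - 9*(-5 + 4))/(4*(-5 + 4)))*9 = ((½)*(¼)*(12 - 9*(-1))/(-1))*9 = ((½)*(¼)*(-1)*(12 + 9))*9 = ((½)*(¼)*(-1)*21)*9 = -21/8*9 = -189/8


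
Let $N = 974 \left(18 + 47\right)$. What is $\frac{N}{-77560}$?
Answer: $- \frac{6331}{7756} \approx -0.81627$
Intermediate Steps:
$N = 63310$ ($N = 974 \cdot 65 = 63310$)
$\frac{N}{-77560} = \frac{63310}{-77560} = 63310 \left(- \frac{1}{77560}\right) = - \frac{6331}{7756}$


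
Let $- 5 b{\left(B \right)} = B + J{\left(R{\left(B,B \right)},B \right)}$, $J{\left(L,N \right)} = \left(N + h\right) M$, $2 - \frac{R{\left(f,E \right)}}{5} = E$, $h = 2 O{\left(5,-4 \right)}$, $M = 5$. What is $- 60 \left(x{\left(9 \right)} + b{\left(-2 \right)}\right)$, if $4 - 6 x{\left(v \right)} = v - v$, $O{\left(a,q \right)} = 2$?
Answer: $56$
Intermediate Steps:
$h = 4$ ($h = 2 \cdot 2 = 4$)
$R{\left(f,E \right)} = 10 - 5 E$
$x{\left(v \right)} = \frac{2}{3}$ ($x{\left(v \right)} = \frac{2}{3} - \frac{v - v}{6} = \frac{2}{3} - 0 = \frac{2}{3} + 0 = \frac{2}{3}$)
$J{\left(L,N \right)} = 20 + 5 N$ ($J{\left(L,N \right)} = \left(N + 4\right) 5 = \left(4 + N\right) 5 = 20 + 5 N$)
$b{\left(B \right)} = -4 - \frac{6 B}{5}$ ($b{\left(B \right)} = - \frac{B + \left(20 + 5 B\right)}{5} = - \frac{20 + 6 B}{5} = -4 - \frac{6 B}{5}$)
$- 60 \left(x{\left(9 \right)} + b{\left(-2 \right)}\right) = - 60 \left(\frac{2}{3} - \frac{8}{5}\right) = \left(-60\right) \left(- \frac{14}{15}\right) = 56$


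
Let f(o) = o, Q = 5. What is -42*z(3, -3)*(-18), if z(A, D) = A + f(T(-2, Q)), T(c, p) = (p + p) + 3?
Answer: 12096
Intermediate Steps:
T(c, p) = 3 + 2*p (T(c, p) = 2*p + 3 = 3 + 2*p)
z(A, D) = 13 + A (z(A, D) = A + (3 + 2*5) = A + (3 + 10) = A + 13 = 13 + A)
-42*z(3, -3)*(-18) = -42*(13 + 3)*(-18) = -42*16*(-18) = -672*(-18) = 12096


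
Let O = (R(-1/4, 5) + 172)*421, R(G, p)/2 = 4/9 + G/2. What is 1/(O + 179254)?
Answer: 36/9069659 ≈ 3.9693e-6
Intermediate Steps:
R(G, p) = 8/9 + G (R(G, p) = 2*(4/9 + G/2) = 8/9 + G)
O = 2616515/36 (O = ((8/9 - 1/4) + 172)*421 = ((8/9 - 1*¼) + 172)*421 = ((8/9 - ¼) + 172)*421 = (23/36 + 172)*421 = (6215/36)*421 = 2616515/36 ≈ 72681.)
1/(O + 179254) = 1/(2616515/36 + 179254) = 1/(9069659/36) = 36/9069659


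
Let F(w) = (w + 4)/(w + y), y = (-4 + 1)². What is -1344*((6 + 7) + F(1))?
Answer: -18144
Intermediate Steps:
y = 9 (y = (-3)² = 9)
F(w) = (4 + w)/(9 + w) (F(w) = (w + 4)/(w + 9) = (4 + w)/(9 + w))
-1344*((6 + 7) + F(1)) = -1344*((6 + 7) + (4 + 1)/(9 + 1)) = -1344*(13 + 5/10) = -1344*(13 + (⅒)*5) = -1344*(13 + ½) = -1344*27/2 = -18144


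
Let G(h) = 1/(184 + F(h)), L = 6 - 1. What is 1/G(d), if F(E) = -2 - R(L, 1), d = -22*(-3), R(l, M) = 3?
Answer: 179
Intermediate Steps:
L = 5
d = 66
F(E) = -5 (F(E) = -2 - 1*3 = -2 - 3 = -5)
G(h) = 1/179 (G(h) = 1/(184 - 5) = 1/179)
1/G(d) = 1/(1/179) = 179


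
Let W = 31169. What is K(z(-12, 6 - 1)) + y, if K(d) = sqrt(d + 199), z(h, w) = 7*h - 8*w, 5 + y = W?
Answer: 31164 + 5*sqrt(3) ≈ 31173.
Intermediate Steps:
y = 31164 (y = -5 + 31169 = 31164)
z(h, w) = -8*w + 7*h
K(d) = sqrt(199 + d)
K(z(-12, 6 - 1)) + y = sqrt(199 + (-8*(6 - 1) + 7*(-12))) + 31164 = sqrt(199 + (-8*5 - 84)) + 31164 = sqrt(199 + (-40 - 84)) + 31164 = sqrt(199 - 124) + 31164 = sqrt(75) + 31164 = 5*sqrt(3) + 31164 = 31164 + 5*sqrt(3)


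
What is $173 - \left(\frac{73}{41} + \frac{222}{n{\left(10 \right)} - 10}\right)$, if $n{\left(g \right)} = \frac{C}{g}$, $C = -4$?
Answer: $\frac{205275}{1066} \approx 192.57$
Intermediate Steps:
$n{\left(g \right)} = - \frac{4}{g}$
$173 - \left(\frac{73}{41} + \frac{222}{n{\left(10 \right)} - 10}\right) = 173 - \left(\frac{73}{41} + \frac{222}{- \frac{4}{10} - 10}\right) = 173 - \left(73 \cdot \frac{1}{41} + \frac{222}{\left(-4\right) \frac{1}{10} - 10}\right) = 173 - \left(\frac{73}{41} + \frac{222}{- \frac{2}{5} - 10}\right) = 173 - \left(\frac{73}{41} + \frac{222}{- \frac{52}{5}}\right) = 173 - \left(\frac{73}{41} + 222 \left(- \frac{5}{52}\right)\right) = 173 - \left(\frac{73}{41} - \frac{555}{26}\right) = 173 - - \frac{20857}{1066} = 173 + \frac{20857}{1066} = \frac{205275}{1066}$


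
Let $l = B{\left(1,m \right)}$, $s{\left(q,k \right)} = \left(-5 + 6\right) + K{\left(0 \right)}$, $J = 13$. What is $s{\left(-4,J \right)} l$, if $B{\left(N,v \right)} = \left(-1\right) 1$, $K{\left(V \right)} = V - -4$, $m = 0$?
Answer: $-5$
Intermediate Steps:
$K{\left(V \right)} = 4 + V$ ($K{\left(V \right)} = V + 4 = 4 + V$)
$s{\left(q,k \right)} = 5$ ($s{\left(q,k \right)} = \left(-5 + 6\right) + \left(4 + 0\right) = 1 + 4 = 5$)
$B{\left(N,v \right)} = -1$
$l = -1$
$s{\left(-4,J \right)} l = 5 \left(-1\right) = -5$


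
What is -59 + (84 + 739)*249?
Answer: 204868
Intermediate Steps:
-59 + (84 + 739)*249 = -59 + 823*249 = -59 + 204927 = 204868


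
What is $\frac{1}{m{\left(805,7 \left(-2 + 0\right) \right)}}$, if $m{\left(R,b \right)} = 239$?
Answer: $\frac{1}{239} \approx 0.0041841$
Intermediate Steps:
$\frac{1}{m{\left(805,7 \left(-2 + 0\right) \right)}} = \frac{1}{239}$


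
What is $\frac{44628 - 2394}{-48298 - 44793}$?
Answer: $- \frac{42234}{93091} \approx -0.45369$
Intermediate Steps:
$\frac{44628 - 2394}{-48298 - 44793} = \frac{42234}{-93091} = 42234 \left(- \frac{1}{93091}\right) = - \frac{42234}{93091}$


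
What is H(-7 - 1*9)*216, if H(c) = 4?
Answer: 864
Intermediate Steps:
H(-7 - 1*9)*216 = 4*216 = 864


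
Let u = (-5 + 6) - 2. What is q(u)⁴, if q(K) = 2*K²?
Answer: 16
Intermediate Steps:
u = -1 (u = 1 - 2 = -1)
q(u)⁴ = (2*(-1)²)⁴ = (2*1)⁴ = 2⁴ = 16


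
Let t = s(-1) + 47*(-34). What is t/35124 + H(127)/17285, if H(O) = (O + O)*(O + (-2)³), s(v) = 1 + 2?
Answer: 1034088449/607118340 ≈ 1.7033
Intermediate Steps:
s(v) = 3
H(O) = 2*O*(-8 + O) (H(O) = (2*O)*(O - 8) = (2*O)*(-8 + O) = 2*O*(-8 + O))
t = -1595 (t = 3 + 47*(-34) = 3 - 1598 = -1595)
t/35124 + H(127)/17285 = -1595/35124 + (2*127*(-8 + 127))/17285 = -1595*1/35124 + (2*127*119)*(1/17285) = -1595/35124 + 30226*(1/17285) = -1595/35124 + 30226/17285 = 1034088449/607118340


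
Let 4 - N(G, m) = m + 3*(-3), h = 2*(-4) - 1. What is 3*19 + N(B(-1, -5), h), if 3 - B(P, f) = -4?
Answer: 79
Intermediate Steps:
B(P, f) = 7 (B(P, f) = 3 - 1*(-4) = 3 + 4 = 7)
h = -9 (h = -8 - 1 = -9)
N(G, m) = 13 - m (N(G, m) = 4 - (m + 3*(-3)) = 4 - (m - 9) = 4 - (-9 + m) = 4 + (9 - m) = 13 - m)
3*19 + N(B(-1, -5), h) = 3*19 + (13 - 1*(-9)) = 57 + (13 + 9) = 57 + 22 = 79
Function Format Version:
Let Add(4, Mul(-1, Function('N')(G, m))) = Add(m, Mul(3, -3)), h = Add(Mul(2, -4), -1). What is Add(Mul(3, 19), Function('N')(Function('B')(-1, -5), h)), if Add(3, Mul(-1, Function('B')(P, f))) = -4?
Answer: 79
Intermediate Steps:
Function('B')(P, f) = 7 (Function('B')(P, f) = Add(3, Mul(-1, -4)) = Add(3, 4) = 7)
h = -9 (h = Add(-8, -1) = -9)
Function('N')(G, m) = Add(13, Mul(-1, m)) (Function('N')(G, m) = Add(4, Mul(-1, Add(m, Mul(3, -3)))) = Add(4, Mul(-1, Add(m, -9))) = Add(4, Mul(-1, Add(-9, m))) = Add(4, Add(9, Mul(-1, m))) = Add(13, Mul(-1, m)))
Add(Mul(3, 19), Function('N')(Function('B')(-1, -5), h)) = Add(Mul(3, 19), Add(13, Mul(-1, -9))) = Add(57, Add(13, 9)) = Add(57, 22) = 79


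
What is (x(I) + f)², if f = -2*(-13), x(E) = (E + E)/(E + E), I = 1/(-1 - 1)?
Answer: 729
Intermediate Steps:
I = -½ (I = 1/(-2) = -½ ≈ -0.50000)
x(E) = 1 (x(E) = (2*E)/((2*E)) = (2*E)*(1/(2*E)) = 1)
f = 26
(x(I) + f)² = (1 + 26)² = 27² = 729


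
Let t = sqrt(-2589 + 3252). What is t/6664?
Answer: sqrt(663)/6664 ≈ 0.0038639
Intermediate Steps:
t = sqrt(663) ≈ 25.749
t/6664 = sqrt(663)/6664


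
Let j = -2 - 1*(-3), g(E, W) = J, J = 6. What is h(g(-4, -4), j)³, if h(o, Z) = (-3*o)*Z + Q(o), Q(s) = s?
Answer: -1728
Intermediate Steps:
g(E, W) = 6
j = 1 (j = -2 + 3 = 1)
h(o, Z) = o - 3*Z*o (h(o, Z) = (-3*o)*Z + o = -3*Z*o + o = o - 3*Z*o)
h(g(-4, -4), j)³ = (6*(1 - 3*1))³ = (6*(1 - 3))³ = (6*(-2))³ = (-12)³ = -1728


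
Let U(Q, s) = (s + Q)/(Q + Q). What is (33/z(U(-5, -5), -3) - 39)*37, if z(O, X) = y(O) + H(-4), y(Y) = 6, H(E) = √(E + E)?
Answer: 111*(-26*√2 + 67*I)/(2*(√2 - 3*I)) ≈ -1276.5 - 78.489*I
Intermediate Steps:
H(E) = √2*√E (H(E) = √(2*E) = √2*√E)
U(Q, s) = (Q + s)/(2*Q) (U(Q, s) = (Q + s)/((2*Q)) = (Q + s)*(1/(2*Q)) = (Q + s)/(2*Q))
z(O, X) = 6 + 2*I*√2 (z(O, X) = 6 + √2*√(-4) = 6 + √2*(2*I) = 6 + 2*I*√2)
(33/z(U(-5, -5), -3) - 39)*37 = (33/(6 + 2*I*√2) - 39)*37 = (-39 + 33/(6 + 2*I*√2))*37 = -1443 + 1221/(6 + 2*I*√2)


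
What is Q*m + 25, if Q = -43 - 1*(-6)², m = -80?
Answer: 6345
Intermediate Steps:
Q = -79 (Q = -43 - 1*36 = -43 - 36 = -79)
Q*m + 25 = -79*(-80) + 25 = 6320 + 25 = 6345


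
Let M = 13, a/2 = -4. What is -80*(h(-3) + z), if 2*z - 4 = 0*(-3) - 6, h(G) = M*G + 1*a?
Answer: 3840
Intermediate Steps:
a = -8 (a = 2*(-4) = -8)
h(G) = -8 + 13*G (h(G) = 13*G + 1*(-8) = 13*G - 8 = -8 + 13*G)
z = -1 (z = 2 + (0*(-3) - 6)/2 = 2 + (0 - 6)/2 = 2 + (½)*(-6) = 2 - 3 = -1)
-80*(h(-3) + z) = -80*((-8 + 13*(-3)) - 1) = -80*((-8 - 39) - 1) = -80*(-47 - 1) = -80*(-48) = 3840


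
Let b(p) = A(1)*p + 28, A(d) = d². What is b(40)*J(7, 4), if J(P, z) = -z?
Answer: -272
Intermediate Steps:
b(p) = 28 + p (b(p) = 1²*p + 28 = 1*p + 28 = p + 28 = 28 + p)
b(40)*J(7, 4) = (28 + 40)*(-1*4) = 68*(-4) = -272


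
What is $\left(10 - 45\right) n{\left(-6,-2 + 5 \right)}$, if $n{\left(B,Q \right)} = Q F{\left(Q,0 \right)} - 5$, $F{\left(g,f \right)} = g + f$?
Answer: $-140$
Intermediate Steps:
$F{\left(g,f \right)} = f + g$
$n{\left(B,Q \right)} = -5 + Q^{2}$ ($n{\left(B,Q \right)} = Q \left(0 + Q\right) - 5 = Q Q - 5 = Q^{2} - 5 = -5 + Q^{2}$)
$\left(10 - 45\right) n{\left(-6,-2 + 5 \right)} = \left(10 - 45\right) \left(-5 + \left(-2 + 5\right)^{2}\right) = - 35 \left(-5 + 3^{2}\right) = - 35 \left(-5 + 9\right) = \left(-35\right) 4 = -140$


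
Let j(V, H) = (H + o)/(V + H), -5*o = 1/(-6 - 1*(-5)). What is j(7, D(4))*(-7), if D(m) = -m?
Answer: 133/15 ≈ 8.8667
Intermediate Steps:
o = ⅕ (o = -1/(5*(-6 - 1*(-5))) = -1/(5*(-6 + 5)) = -⅕/(-1) = -⅕*(-1) = ⅕ ≈ 0.20000)
j(V, H) = (⅕ + H)/(H + V) (j(V, H) = (H + ⅕)/(V + H) = (⅕ + H)/(H + V))
j(7, D(4))*(-7) = ((⅕ - 1*4)/(-1*4 + 7))*(-7) = ((⅕ - 4)/(-4 + 7))*(-7) = (-19/5/3)*(-7) = ((⅓)*(-19/5))*(-7) = -19/15*(-7) = 133/15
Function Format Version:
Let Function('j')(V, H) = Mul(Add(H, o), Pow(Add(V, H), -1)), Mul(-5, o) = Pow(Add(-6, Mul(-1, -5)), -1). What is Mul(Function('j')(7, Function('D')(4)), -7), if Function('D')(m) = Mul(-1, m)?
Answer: Rational(133, 15) ≈ 8.8667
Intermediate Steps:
o = Rational(1, 5) (o = Mul(Rational(-1, 5), Pow(Add(-6, Mul(-1, -5)), -1)) = Mul(Rational(-1, 5), Pow(Add(-6, 5), -1)) = Mul(Rational(-1, 5), Pow(-1, -1)) = Mul(Rational(-1, 5), -1) = Rational(1, 5) ≈ 0.20000)
Function('j')(V, H) = Mul(Pow(Add(H, V), -1), Add(Rational(1, 5), H)) (Function('j')(V, H) = Mul(Add(H, Rational(1, 5)), Pow(Add(V, H), -1)) = Mul(Add(Rational(1, 5), H), Pow(Add(H, V), -1)) = Mul(Pow(Add(H, V), -1), Add(Rational(1, 5), H)))
Mul(Function('j')(7, Function('D')(4)), -7) = Mul(Mul(Pow(Add(Mul(-1, 4), 7), -1), Add(Rational(1, 5), Mul(-1, 4))), -7) = Mul(Mul(Pow(Add(-4, 7), -1), Add(Rational(1, 5), -4)), -7) = Mul(Mul(Pow(3, -1), Rational(-19, 5)), -7) = Mul(Mul(Rational(1, 3), Rational(-19, 5)), -7) = Mul(Rational(-19, 15), -7) = Rational(133, 15)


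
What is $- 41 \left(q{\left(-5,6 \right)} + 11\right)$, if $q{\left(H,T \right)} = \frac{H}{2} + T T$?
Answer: $- \frac{3649}{2} \approx -1824.5$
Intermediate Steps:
$q{\left(H,T \right)} = T^{2} + \frac{H}{2}$ ($q{\left(H,T \right)} = \frac{H}{2} + T^{2} = T^{2} + \frac{H}{2}$)
$- 41 \left(q{\left(-5,6 \right)} + 11\right) = - 41 \left(\left(6^{2} + \frac{1}{2} \left(-5\right)\right) + 11\right) = - 41 \left(\left(36 - \frac{5}{2}\right) + 11\right) = - 41 \left(\frac{67}{2} + 11\right) = \left(-41\right) \frac{89}{2} = - \frac{3649}{2}$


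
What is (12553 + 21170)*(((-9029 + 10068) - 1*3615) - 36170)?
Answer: -1306631358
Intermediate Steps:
(12553 + 21170)*(((-9029 + 10068) - 1*3615) - 36170) = 33723*((1039 - 3615) - 36170) = 33723*(-2576 - 36170) = 33723*(-38746) = -1306631358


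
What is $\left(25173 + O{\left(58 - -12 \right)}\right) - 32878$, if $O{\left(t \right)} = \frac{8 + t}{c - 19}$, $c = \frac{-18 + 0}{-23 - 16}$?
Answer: $- \frac{1857919}{241} \approx -7709.2$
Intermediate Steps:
$c = \frac{6}{13}$ ($c = - \frac{18}{-39} = \left(-18\right) \left(- \frac{1}{39}\right) = \frac{6}{13} \approx 0.46154$)
$O{\left(t \right)} = - \frac{104}{241} - \frac{13 t}{241}$ ($O{\left(t \right)} = \frac{8 + t}{\frac{6}{13} - 19} = \frac{8 + t}{- \frac{241}{13}} = \left(8 + t\right) \left(- \frac{13}{241}\right) = - \frac{104}{241} - \frac{13 t}{241}$)
$\left(25173 + O{\left(58 - -12 \right)}\right) - 32878 = \left(25173 - \left(\frac{104}{241} + \frac{13 \left(58 - -12\right)}{241}\right)\right) - 32878 = \left(25173 - \left(\frac{104}{241} + \frac{13 \left(58 + 12\right)}{241}\right)\right) - 32878 = \left(25173 - \frac{1014}{241}\right) - 32878 = \frac{6065679}{241} - 32878 = - \frac{1857919}{241}$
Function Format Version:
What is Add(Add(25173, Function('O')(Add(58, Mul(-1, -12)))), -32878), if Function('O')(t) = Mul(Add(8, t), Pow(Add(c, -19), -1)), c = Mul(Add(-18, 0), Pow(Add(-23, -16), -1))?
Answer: Rational(-1857919, 241) ≈ -7709.2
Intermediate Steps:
c = Rational(6, 13) (c = Mul(-18, Pow(-39, -1)) = Mul(-18, Rational(-1, 39)) = Rational(6, 13) ≈ 0.46154)
Function('O')(t) = Add(Rational(-104, 241), Mul(Rational(-13, 241), t)) (Function('O')(t) = Mul(Add(8, t), Pow(Add(Rational(6, 13), -19), -1)) = Mul(Add(8, t), Pow(Rational(-241, 13), -1)) = Mul(Add(8, t), Rational(-13, 241)) = Add(Rational(-104, 241), Mul(Rational(-13, 241), t)))
Add(Add(25173, Function('O')(Add(58, Mul(-1, -12)))), -32878) = Add(Add(25173, Add(Rational(-104, 241), Mul(Rational(-13, 241), Add(58, Mul(-1, -12))))), -32878) = Add(Add(25173, Add(Rational(-104, 241), Mul(Rational(-13, 241), Add(58, 12)))), -32878) = Add(Add(25173, Add(Rational(-104, 241), Mul(Rational(-13, 241), 70))), -32878) = Add(Add(25173, Add(Rational(-104, 241), Rational(-910, 241))), -32878) = Add(Add(25173, Rational(-1014, 241)), -32878) = Add(Rational(6065679, 241), -32878) = Rational(-1857919, 241)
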